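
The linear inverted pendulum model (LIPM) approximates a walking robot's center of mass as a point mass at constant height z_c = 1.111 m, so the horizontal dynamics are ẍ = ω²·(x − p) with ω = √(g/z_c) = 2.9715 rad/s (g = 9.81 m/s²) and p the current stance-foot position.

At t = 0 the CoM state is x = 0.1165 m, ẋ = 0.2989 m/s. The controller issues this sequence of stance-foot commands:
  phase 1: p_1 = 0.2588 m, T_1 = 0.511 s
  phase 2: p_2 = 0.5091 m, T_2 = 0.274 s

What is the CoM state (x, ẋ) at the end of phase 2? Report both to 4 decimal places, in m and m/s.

phase 1: p=0.2588, T=0.511, ωT=1.518436, cosh=2.392068, sinh=2.173014; start (x,ẋ)=(0.116500, 0.298900) → end (x,ẋ)=(0.136990, -0.203858)
phase 2: p=0.5091, T=0.274, ωT=0.814191, cosh=1.350173, sinh=0.907176; start (x,ẋ)=(0.136990, -0.203858) → end (x,ẋ)=(-0.055549, -1.278330)

x = -0.0555, ẋ = -1.2783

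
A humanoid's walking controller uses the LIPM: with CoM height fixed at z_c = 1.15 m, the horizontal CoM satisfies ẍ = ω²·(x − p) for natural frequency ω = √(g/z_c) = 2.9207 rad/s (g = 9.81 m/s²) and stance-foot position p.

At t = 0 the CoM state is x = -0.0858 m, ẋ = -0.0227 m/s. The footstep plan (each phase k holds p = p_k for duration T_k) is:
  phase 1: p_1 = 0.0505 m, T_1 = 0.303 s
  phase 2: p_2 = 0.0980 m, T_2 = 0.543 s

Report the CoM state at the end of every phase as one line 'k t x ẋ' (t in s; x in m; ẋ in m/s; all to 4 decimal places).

phase 1: p=0.0505, T=0.303, ωT=0.884972, cosh=1.417821, sinh=1.005096; start (x,ẋ)=(-0.085800, -0.022700) → end (x,ẋ)=(-0.150561, -0.432304)
phase 2: p=0.0980, T=0.543, ωT=1.585940, cosh=2.544318, sinh=2.339563; start (x,ẋ)=(-0.150561, -0.432304) → end (x,ẋ)=(-0.880706, -2.798375)

1 0.3030 -0.1506 -0.4323
2 0.8460 -0.8807 -2.7984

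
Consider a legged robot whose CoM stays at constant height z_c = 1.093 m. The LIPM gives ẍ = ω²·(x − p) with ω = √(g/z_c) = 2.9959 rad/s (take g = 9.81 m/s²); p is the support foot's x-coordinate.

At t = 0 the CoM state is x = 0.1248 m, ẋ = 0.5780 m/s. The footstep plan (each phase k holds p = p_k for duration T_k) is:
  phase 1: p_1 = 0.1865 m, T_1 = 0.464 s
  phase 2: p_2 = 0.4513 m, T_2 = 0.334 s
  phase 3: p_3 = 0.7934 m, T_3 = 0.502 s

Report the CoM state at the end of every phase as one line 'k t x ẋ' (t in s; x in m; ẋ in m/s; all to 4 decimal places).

phase 1: p=0.1865, T=0.464, ωT=1.390098, cosh=2.132146, sinh=1.883095; start (x,ẋ)=(0.124800, 0.578000) → end (x,ẋ)=(0.418253, 0.884296)
phase 2: p=0.4513, T=0.334, ωT=1.000631, cosh=1.543822, sinh=1.176174; start (x,ẋ)=(0.418253, 0.884296) → end (x,ẋ)=(0.747451, 1.248747)
phase 3: p=0.7934, T=0.502, ωT=1.503942, cosh=2.360821, sinh=2.138569; start (x,ẋ)=(0.747451, 1.248747) → end (x,ẋ)=(1.576318, 2.653676)

1 0.4640 0.4183 0.8843
2 0.7980 0.7475 1.2487
3 1.3000 1.5763 2.6537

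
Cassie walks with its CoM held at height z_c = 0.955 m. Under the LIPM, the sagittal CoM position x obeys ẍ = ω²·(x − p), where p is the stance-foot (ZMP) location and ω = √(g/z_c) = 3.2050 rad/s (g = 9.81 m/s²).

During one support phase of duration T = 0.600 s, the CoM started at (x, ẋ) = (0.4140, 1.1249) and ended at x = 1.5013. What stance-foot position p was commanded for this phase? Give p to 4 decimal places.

p = 0.4492

ωT = 3.2050·0.600 = 1.923000; cosh(ωT) = 3.493810, sinh(ωT) = 3.347642
x(T) = p + (x₀−p)·cosh(ωT) + (ẋ₀/ω)·sinh(ωT) ⇒ p·(1 − cosh) = x(T) − x₀·cosh − (ẋ₀/ω)·sinh
numerator   = 1.5013 − (0.4140)·3.493810 − (1.1249/3.2050)·3.347642 = -1.120102
denominator = 1 − 3.493810 = -2.493810
p = -1.120102 / -2.493810 = 0.4492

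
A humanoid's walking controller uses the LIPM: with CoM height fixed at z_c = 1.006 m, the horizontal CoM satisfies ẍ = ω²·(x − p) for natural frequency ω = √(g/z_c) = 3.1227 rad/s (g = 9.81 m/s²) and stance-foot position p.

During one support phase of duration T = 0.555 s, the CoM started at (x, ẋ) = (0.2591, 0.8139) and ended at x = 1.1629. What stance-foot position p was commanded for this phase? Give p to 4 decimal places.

p = 0.1603

ωT = 3.1227·0.555 = 1.733099; cosh(ωT) = 2.917447, sinh(ωT) = 2.740711
x(T) = p + (x₀−p)·cosh(ωT) + (ẋ₀/ω)·sinh(ωT) ⇒ p·(1 − cosh) = x(T) − x₀·cosh − (ẋ₀/ω)·sinh
numerator   = 1.1629 − (0.2591)·2.917447 − (0.8139/3.1227)·2.740711 = -0.307349
denominator = 1 − 2.917447 = -1.917447
p = -0.307349 / -1.917447 = 0.1603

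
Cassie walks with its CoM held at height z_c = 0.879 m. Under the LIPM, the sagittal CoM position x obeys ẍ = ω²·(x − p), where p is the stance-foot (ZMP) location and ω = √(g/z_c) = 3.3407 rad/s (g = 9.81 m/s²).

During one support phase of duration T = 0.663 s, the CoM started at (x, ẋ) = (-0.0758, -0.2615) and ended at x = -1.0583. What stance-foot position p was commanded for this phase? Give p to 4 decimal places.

p = 0.0970

ωT = 3.3407·0.663 = 2.214884; cosh(ωT) = 4.634757, sinh(ωT) = 4.525591
x(T) = p + (x₀−p)·cosh(ωT) + (ẋ₀/ω)·sinh(ωT) ⇒ p·(1 − cosh) = x(T) − x₀·cosh − (ẋ₀/ω)·sinh
numerator   = -1.0583 − (-0.0758)·4.634757 − (-0.2615/3.3407)·4.525591 = -0.352736
denominator = 1 − 4.634757 = -3.634757
p = -0.352736 / -3.634757 = 0.0970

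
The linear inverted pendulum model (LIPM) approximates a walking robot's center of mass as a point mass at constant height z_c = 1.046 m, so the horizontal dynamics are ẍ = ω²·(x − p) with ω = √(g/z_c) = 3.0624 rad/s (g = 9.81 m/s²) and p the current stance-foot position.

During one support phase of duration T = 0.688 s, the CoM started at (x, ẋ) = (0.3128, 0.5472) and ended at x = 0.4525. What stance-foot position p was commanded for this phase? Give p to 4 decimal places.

p = 0.4969

ωT = 3.0624·0.688 = 2.106931; cosh(ωT) = 4.172289, sinh(ωT) = 4.050679
x(T) = p + (x₀−p)·cosh(ωT) + (ẋ₀/ω)·sinh(ωT) ⇒ p·(1 − cosh) = x(T) − x₀·cosh − (ẋ₀/ω)·sinh
numerator   = 0.4525 − (0.3128)·4.172289 − (0.5472/3.0624)·4.050679 = -1.576381
denominator = 1 − 4.172289 = -3.172289
p = -1.576381 / -3.172289 = 0.4969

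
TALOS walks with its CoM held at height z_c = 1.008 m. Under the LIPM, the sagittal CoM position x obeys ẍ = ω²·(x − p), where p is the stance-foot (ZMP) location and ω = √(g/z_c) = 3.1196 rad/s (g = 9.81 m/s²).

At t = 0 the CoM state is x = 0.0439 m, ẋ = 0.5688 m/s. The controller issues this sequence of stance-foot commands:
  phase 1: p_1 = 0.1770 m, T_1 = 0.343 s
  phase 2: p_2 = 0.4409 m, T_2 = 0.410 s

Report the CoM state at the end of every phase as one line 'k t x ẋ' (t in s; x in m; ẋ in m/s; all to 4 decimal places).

phase 1: p=0.1770, T=0.343, ωT=1.070023, cosh=1.629223, sinh=1.286223; start (x,ẋ)=(0.043900, 0.568800) → end (x,ẋ)=(0.194669, 0.392638)
phase 2: p=0.4409, T=0.410, ωT=1.279036, cosh=1.935740, sinh=1.657434; start (x,ẋ)=(0.194669, 0.392638) → end (x,ẋ)=(0.172868, -0.513101)

1 0.3430 0.1947 0.3926
2 0.7530 0.1729 -0.5131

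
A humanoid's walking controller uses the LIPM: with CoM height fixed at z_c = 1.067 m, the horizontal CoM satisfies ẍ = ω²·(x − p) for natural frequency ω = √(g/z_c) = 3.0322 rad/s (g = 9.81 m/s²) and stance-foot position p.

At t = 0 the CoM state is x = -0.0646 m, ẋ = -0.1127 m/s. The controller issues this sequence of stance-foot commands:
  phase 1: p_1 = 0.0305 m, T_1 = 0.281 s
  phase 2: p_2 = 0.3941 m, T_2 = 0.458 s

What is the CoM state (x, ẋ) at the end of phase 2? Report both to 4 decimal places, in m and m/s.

x = -1.0050, ẋ = -3.9488

phase 1: p=0.0305, T=0.281, ωT=0.852048, cosh=1.385492, sinh=0.958952; start (x,ẋ)=(-0.064600, -0.112700) → end (x,ẋ)=(-0.136902, -0.432670)
phase 2: p=0.3941, T=0.458, ωT=1.388748, cosh=2.129606, sinh=1.880219; start (x,ẋ)=(-0.136902, -0.432670) → end (x,ẋ)=(-1.005018, -3.948768)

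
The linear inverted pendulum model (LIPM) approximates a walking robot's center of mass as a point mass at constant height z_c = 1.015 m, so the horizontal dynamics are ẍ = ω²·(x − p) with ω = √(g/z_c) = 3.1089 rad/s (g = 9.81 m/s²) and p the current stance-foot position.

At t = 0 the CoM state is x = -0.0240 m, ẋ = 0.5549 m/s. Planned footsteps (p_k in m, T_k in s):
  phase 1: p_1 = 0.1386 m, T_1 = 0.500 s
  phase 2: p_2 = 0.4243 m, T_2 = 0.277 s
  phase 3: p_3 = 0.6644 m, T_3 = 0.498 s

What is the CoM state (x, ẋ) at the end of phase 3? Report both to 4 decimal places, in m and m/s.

x = -1.1130, ẋ = -5.2672

phase 1: p=0.1386, T=0.500, ωT=1.554450, cosh=2.471894, sinh=2.260589; start (x,ẋ)=(-0.024000, 0.554900) → end (x,ẋ)=(0.140157, 0.228910)
phase 2: p=0.4243, T=0.277, ωT=0.861165, cosh=1.394293, sinh=0.971623; start (x,ẋ)=(0.140157, 0.228910) → end (x,ẋ)=(0.099663, -0.539137)
phase 3: p=0.6644, T=0.498, ωT=1.548232, cosh=2.457886, sinh=2.245263; start (x,ẋ)=(0.099663, -0.539137) → end (x,ẋ)=(-1.113027, -5.267171)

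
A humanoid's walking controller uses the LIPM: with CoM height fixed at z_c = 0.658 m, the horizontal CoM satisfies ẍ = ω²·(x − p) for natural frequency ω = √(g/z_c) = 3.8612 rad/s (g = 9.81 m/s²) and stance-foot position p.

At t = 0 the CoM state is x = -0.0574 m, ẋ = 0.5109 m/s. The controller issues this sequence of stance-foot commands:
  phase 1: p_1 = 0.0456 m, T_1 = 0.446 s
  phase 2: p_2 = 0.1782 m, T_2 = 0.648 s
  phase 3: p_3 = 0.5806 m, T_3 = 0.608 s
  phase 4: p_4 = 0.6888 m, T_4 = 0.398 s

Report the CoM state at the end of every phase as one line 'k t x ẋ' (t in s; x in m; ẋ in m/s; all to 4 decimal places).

1 0.4460 0.1066 0.3979
2 1.0940 0.3631 0.7691
3 1.7020 0.4648 -0.2933
4 2.1000 -0.0244 -2.6310

phase 1: p=0.0456, T=0.446, ωT=1.722095, cosh=2.887466, sinh=2.708775; start (x,ẋ)=(-0.057400, 0.510900) → end (x,ẋ)=(0.106606, 0.397917)
phase 2: p=0.1782, T=0.648, ωT=2.502058, cosh=6.144751, sinh=6.062835; start (x,ẋ)=(0.106606, 0.397917) → end (x,ẋ)=(0.363081, 0.769105)
phase 3: p=0.5806, T=0.608, ωT=2.347610, cosh=5.278066, sinh=5.182469; start (x,ẋ)=(0.363081, 0.769105) → end (x,ẋ)=(0.464808, -0.293282)
phase 4: p=0.6888, T=0.398, ωT=1.536758, cosh=2.432284, sinh=2.217206; start (x,ẋ)=(0.464808, -0.293282) → end (x,ẋ)=(-0.024423, -2.630959)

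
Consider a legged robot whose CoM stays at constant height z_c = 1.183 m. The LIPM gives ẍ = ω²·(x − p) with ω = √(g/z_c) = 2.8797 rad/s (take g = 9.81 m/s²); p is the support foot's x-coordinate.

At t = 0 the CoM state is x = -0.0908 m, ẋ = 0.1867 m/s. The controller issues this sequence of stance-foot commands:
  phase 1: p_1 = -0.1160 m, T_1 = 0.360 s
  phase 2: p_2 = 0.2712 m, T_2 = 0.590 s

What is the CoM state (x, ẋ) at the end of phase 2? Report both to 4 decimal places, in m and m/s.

x = -0.1300, ẋ = -0.9441

phase 1: p=-0.1160, T=0.360, ωT=1.036692, cosh=1.587250, sinh=1.232624; start (x,ẋ)=(-0.090800, 0.186700) → end (x,ẋ)=(0.003914, 0.385789)
phase 2: p=0.2712, T=0.590, ωT=1.699023, cosh=2.825732, sinh=2.642870; start (x,ẋ)=(0.003914, 0.385789) → end (x,ẋ)=(-0.130019, -0.944093)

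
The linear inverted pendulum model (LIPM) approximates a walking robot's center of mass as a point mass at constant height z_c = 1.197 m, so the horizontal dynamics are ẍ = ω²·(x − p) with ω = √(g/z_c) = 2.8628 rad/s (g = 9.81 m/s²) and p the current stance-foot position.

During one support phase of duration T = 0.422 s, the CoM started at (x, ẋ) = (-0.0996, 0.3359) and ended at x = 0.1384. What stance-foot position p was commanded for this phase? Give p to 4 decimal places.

ωT = 2.8628·0.422 = 1.208102; cosh(ωT) = 1.822944, sinh(ωT) = 1.524180
x(T) = p + (x₀−p)·cosh(ωT) + (ẋ₀/ω)·sinh(ωT) ⇒ p·(1 − cosh) = x(T) − x₀·cosh − (ẋ₀/ω)·sinh
numerator   = 0.1384 − (-0.0996)·1.822944 − (0.3359/2.8628)·1.524180 = 0.141129
denominator = 1 − 1.822944 = -0.822944
p = 0.141129 / -0.822944 = -0.1715

p = -0.1715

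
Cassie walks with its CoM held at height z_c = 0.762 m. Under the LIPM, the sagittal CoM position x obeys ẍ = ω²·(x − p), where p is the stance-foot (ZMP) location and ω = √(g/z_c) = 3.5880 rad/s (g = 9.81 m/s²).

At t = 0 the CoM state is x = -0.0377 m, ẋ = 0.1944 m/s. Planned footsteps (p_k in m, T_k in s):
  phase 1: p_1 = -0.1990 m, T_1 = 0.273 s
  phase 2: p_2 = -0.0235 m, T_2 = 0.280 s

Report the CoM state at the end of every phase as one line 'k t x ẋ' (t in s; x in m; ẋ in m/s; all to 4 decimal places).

phase 1: p=-0.1990, T=0.273, ωT=0.979524, cosh=1.519339, sinh=1.143849; start (x,ẋ)=(-0.037700, 0.194400) → end (x,ẋ)=(0.108044, 0.957356)
phase 2: p=-0.0235, T=0.280, ωT=1.004640, cosh=1.548550, sinh=1.182374; start (x,ẋ)=(0.108044, 0.957356) → end (x,ẋ)=(0.495685, 2.040569)

1 0.2730 0.1080 0.9574
2 0.5530 0.4957 2.0406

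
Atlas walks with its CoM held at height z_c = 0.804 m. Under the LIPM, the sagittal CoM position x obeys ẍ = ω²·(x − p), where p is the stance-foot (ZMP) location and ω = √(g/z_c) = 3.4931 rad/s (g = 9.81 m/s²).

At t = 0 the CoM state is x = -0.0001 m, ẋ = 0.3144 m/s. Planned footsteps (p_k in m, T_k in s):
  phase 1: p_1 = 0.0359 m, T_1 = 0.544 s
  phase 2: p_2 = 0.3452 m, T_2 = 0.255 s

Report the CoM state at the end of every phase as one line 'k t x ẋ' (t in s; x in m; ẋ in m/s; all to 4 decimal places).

1 0.5440 0.2071 0.6637
2 0.7990 0.3411 0.4559

phase 1: p=0.0359, T=0.544, ωT=1.900246, cosh=3.418537, sinh=3.269005; start (x,ẋ)=(-0.000100, 0.314400) → end (x,ẋ)=(0.207063, 0.663705)
phase 2: p=0.3452, T=0.255, ωT=0.890741, cosh=1.423643, sinh=1.013291; start (x,ẋ)=(0.207063, 0.663705) → end (x,ẋ)=(0.341072, 0.455939)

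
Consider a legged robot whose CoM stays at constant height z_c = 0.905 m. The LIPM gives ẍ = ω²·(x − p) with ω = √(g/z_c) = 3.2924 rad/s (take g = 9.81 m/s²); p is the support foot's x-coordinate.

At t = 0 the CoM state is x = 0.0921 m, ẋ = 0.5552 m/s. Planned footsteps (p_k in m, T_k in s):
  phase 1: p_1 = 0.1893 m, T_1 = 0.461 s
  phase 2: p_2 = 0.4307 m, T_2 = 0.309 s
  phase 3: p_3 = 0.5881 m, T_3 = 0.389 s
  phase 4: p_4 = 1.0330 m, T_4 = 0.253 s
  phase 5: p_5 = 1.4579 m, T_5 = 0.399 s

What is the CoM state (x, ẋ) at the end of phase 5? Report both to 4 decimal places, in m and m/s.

phase 1: p=0.1893, T=0.461, ωT=1.517796, cosh=2.390678, sinh=2.171483; start (x,ẋ)=(0.092100, 0.555200) → end (x,ẋ)=(0.323105, 0.632383)
phase 2: p=0.4307, T=0.309, ωT=1.017352, cosh=1.563706, sinh=1.202154; start (x,ẋ)=(0.323105, 0.632383) → end (x,ẋ)=(0.493355, 0.563004)
phase 3: p=0.5881, T=0.389, ωT=1.280744, cosh=1.938573, sinh=1.660742; start (x,ẋ)=(0.493355, 0.563004) → end (x,ẋ)=(0.688419, 0.573376)
phase 4: p=1.0330, T=0.253, ωT=0.832977, cosh=1.367455, sinh=0.932702; start (x,ẋ)=(0.688419, 0.573376) → end (x,ẋ)=(0.724233, -0.274082)
phase 5: p=1.4579, T=0.399, ωT=1.313668, cosh=1.994312, sinh=1.725480; start (x,ẋ)=(0.724233, -0.274082) → end (x,ẋ)=(-0.148902, -4.714546)

x = -0.1489, ẋ = -4.7145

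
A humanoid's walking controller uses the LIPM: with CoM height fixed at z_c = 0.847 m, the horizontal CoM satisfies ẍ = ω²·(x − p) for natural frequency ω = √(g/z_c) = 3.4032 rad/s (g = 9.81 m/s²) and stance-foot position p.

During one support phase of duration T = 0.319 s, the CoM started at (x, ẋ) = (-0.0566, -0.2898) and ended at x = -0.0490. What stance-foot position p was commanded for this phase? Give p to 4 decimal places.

ωT = 3.4032·0.319 = 1.085621; cosh(ωT) = 1.649485, sinh(ωT) = 1.311793
x(T) = p + (x₀−p)·cosh(ωT) + (ẋ₀/ω)·sinh(ωT) ⇒ p·(1 − cosh) = x(T) − x₀·cosh − (ẋ₀/ω)·sinh
numerator   = -0.0490 − (-0.0566)·1.649485 − (-0.2898/3.4032)·1.311793 = 0.156067
denominator = 1 − 1.649485 = -0.649485
p = 0.156067 / -0.649485 = -0.2403

p = -0.2403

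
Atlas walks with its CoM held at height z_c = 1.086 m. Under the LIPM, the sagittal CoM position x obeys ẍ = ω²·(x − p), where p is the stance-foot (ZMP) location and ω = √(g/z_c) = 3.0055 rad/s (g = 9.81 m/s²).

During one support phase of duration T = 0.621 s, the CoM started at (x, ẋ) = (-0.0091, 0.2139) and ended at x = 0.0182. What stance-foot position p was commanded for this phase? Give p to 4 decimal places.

p = 0.0763

ωT = 3.0055·0.621 = 1.866416; cosh(ωT) = 3.309879, sinh(ωT) = 3.155202
x(T) = p + (x₀−p)·cosh(ωT) + (ẋ₀/ω)·sinh(ωT) ⇒ p·(1 − cosh) = x(T) − x₀·cosh − (ẋ₀/ω)·sinh
numerator   = 0.0182 − (-0.0091)·3.309879 − (0.2139/3.0055)·3.155202 = -0.176234
denominator = 1 − 3.309879 = -2.309879
p = -0.176234 / -2.309879 = 0.0763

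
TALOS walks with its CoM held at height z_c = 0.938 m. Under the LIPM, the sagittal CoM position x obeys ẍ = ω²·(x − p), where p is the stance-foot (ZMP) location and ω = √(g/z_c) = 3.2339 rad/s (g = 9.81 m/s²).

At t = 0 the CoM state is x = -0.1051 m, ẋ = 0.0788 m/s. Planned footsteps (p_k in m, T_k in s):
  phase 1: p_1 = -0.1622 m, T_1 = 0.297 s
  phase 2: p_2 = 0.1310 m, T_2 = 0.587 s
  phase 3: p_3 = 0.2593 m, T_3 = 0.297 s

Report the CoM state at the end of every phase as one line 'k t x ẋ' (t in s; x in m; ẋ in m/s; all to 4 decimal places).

1 0.2970 -0.0495 0.3239
2 0.8840 -0.1581 -0.7990
3 1.1810 -0.6414 -2.7020

phase 1: p=-0.1622, T=0.297, ωT=0.960468, cosh=1.497817, sinh=1.115103; start (x,ẋ)=(-0.105100, 0.078800) → end (x,ẋ)=(-0.049503, 0.323938)
phase 2: p=0.1310, T=0.587, ωT=1.898299, cosh=3.412178, sinh=3.262355; start (x,ẋ)=(-0.049503, 0.323938) → end (x,ẋ)=(-0.158120, -0.798997)
phase 3: p=0.2593, T=0.297, ωT=0.960468, cosh=1.497817, sinh=1.115103; start (x,ẋ)=(-0.158120, -0.798997) → end (x,ẋ)=(-0.641427, -2.702023)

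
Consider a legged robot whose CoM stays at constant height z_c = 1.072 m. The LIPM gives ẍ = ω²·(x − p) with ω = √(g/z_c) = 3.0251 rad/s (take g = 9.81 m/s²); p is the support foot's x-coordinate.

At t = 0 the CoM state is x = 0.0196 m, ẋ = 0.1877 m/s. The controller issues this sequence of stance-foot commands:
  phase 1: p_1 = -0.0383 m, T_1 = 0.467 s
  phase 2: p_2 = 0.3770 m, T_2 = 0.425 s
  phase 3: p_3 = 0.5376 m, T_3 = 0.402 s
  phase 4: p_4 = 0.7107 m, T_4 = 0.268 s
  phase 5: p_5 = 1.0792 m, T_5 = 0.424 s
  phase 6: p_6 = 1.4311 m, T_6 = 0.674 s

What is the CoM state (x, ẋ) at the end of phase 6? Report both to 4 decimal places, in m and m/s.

phase 1: p=-0.0383, T=0.467, ωT=1.412722, cosh=2.175299, sinh=1.931819; start (x,ẋ)=(0.019600, 0.187700) → end (x,ẋ)=(0.207514, 0.746668)
phase 2: p=0.3770, T=0.425, ωT=1.285667, cosh=1.946774, sinh=1.670308; start (x,ẋ)=(0.207514, 0.746668) → end (x,ẋ)=(0.459323, 0.597209)
phase 3: p=0.5376, T=0.402, ωT=1.216090, cosh=1.835179, sinh=1.538792; start (x,ẋ)=(0.459323, 0.597209) → end (x,ẋ)=(0.697732, 0.731604)
phase 4: p=0.7107, T=0.268, ωT=0.810727, cosh=1.347039, sinh=0.902504; start (x,ẋ)=(0.697732, 0.731604) → end (x,ẋ)=(0.911497, 0.950095)
phase 5: p=1.0792, T=0.424, ωT=1.282642, cosh=1.941730, sinh=1.664426; start (x,ẋ)=(0.911497, 0.950095) → end (x,ẋ)=(1.276314, 1.000435)
phase 6: p=1.4311, T=0.674, ωT=2.038917, cosh=3.906229, sinh=3.776059; start (x,ẋ)=(1.276314, 1.000435) → end (x,ẋ)=(2.075256, 2.139815)

x = 2.0753, ẋ = 2.1398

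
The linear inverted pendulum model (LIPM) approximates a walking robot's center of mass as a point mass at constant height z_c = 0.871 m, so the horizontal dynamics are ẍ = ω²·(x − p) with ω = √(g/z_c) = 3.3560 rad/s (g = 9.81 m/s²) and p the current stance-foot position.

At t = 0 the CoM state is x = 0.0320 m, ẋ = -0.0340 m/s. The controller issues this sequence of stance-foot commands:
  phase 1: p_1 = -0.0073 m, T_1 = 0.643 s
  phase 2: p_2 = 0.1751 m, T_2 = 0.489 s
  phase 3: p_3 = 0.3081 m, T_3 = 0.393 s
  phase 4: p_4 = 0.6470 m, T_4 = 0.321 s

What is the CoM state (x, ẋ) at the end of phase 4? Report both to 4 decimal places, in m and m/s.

x = 1.3373, ẋ = 2.7550

phase 1: p=-0.0073, T=0.643, ωT=2.157908, cosh=4.384292, sinh=4.268725; start (x,ẋ)=(0.032000, -0.034000) → end (x,ẋ)=(0.121756, 0.413940)
phase 2: p=0.1751, T=0.489, ωT=1.641084, cosh=2.677265, sinh=2.483495; start (x,ẋ)=(0.121756, 0.413940) → end (x,ẋ)=(0.338605, 0.663623)
phase 3: p=0.3081, T=0.393, ωT=1.318908, cosh=2.003381, sinh=1.735954; start (x,ẋ)=(0.338605, 0.663623) → end (x,ẋ)=(0.712485, 1.507210)
phase 4: p=0.6470, T=0.321, ωT=1.077276, cosh=1.638596, sinh=1.298074; start (x,ẋ)=(0.712485, 1.507210) → end (x,ẋ)=(1.337281, 2.754983)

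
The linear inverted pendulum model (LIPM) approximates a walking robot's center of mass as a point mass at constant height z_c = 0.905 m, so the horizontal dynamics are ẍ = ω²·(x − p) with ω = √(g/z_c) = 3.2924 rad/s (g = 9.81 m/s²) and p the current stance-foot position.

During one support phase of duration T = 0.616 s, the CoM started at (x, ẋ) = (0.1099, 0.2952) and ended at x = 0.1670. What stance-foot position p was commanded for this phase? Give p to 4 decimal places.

ωT = 3.2924·0.616 = 2.028118; cosh(ωT) = 3.865678, sinh(ωT) = 3.734095
x(T) = p + (x₀−p)·cosh(ωT) + (ẋ₀/ω)·sinh(ωT) ⇒ p·(1 − cosh) = x(T) − x₀·cosh − (ẋ₀/ω)·sinh
numerator   = 0.1670 − (0.1099)·3.865678 − (0.2952/3.2924)·3.734095 = -0.592641
denominator = 1 − 3.865678 = -2.865678
p = -0.592641 / -2.865678 = 0.2068

p = 0.2068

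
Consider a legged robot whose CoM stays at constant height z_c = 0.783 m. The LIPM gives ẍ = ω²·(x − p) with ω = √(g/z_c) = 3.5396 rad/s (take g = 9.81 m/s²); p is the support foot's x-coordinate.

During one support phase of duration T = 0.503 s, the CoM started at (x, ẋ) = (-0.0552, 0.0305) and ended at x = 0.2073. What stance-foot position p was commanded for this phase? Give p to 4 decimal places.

ωT = 3.5396·0.503 = 1.780419; cosh(ωT) = 3.050454, sinh(ωT) = 2.881886
x(T) = p + (x₀−p)·cosh(ωT) + (ẋ₀/ω)·sinh(ωT) ⇒ p·(1 − cosh) = x(T) − x₀·cosh − (ẋ₀/ω)·sinh
numerator   = 0.2073 − (-0.0552)·3.050454 − (0.0305/3.5396)·2.881886 = 0.350852
denominator = 1 − 3.050454 = -2.050454
p = 0.350852 / -2.050454 = -0.1711

p = -0.1711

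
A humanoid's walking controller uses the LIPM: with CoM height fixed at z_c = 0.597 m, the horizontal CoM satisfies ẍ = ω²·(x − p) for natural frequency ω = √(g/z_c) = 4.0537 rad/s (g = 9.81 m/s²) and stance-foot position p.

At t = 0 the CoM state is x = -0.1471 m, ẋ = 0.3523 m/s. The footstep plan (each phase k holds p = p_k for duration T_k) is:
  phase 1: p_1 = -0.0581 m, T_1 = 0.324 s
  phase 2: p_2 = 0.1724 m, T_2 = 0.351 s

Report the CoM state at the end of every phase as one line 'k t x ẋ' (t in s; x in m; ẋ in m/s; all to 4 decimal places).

1 0.3240 -0.0856 0.0801
2 0.6750 -0.3554 -1.8680

phase 1: p=-0.0581, T=0.324, ωT=1.313399, cosh=1.993848, sinh=1.724944; start (x,ẋ)=(-0.147100, 0.352300) → end (x,ẋ)=(-0.085641, 0.080109)
phase 2: p=0.1724, T=0.351, ωT=1.422849, cosh=2.194975, sinh=1.953948; start (x,ẋ)=(-0.085641, 0.080109) → end (x,ẋ)=(-0.355379, -1.868031)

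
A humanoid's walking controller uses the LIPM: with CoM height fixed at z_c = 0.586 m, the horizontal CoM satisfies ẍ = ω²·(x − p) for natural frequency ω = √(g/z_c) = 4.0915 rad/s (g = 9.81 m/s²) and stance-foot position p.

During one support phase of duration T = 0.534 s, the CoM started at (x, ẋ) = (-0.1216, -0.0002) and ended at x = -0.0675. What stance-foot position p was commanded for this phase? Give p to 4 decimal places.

p = -0.1371

ωT = 4.0915·0.534 = 2.184861; cosh(ωT) = 4.500953, sinh(ωT) = 4.388460
x(T) = p + (x₀−p)·cosh(ωT) + (ẋ₀/ω)·sinh(ωT) ⇒ p·(1 − cosh) = x(T) − x₀·cosh − (ẋ₀/ω)·sinh
numerator   = -0.0675 − (-0.1216)·4.500953 − (-0.0002/4.0915)·4.388460 = 0.480030
denominator = 1 − 4.500953 = -3.500953
p = 0.480030 / -3.500953 = -0.1371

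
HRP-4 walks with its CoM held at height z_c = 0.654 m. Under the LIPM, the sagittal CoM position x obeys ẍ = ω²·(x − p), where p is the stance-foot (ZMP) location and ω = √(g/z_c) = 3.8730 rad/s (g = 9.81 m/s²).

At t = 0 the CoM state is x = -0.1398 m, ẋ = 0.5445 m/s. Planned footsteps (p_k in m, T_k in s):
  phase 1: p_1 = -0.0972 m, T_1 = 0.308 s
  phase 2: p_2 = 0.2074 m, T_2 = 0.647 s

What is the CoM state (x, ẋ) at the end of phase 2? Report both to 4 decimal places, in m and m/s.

phase 1: p=-0.0972, T=0.308, ωT=1.192884, cosh=1.799960, sinh=1.496615; start (x,ẋ)=(-0.139800, 0.544500) → end (x,ẋ)=(0.036529, 0.733152)
phase 2: p=0.2074, T=0.647, ωT=2.505831, cosh=6.167673, sinh=6.086065; start (x,ẋ)=(0.036529, 0.733152) → end (x,ẋ)=(0.305604, 0.494181)

x = 0.3056, ẋ = 0.4942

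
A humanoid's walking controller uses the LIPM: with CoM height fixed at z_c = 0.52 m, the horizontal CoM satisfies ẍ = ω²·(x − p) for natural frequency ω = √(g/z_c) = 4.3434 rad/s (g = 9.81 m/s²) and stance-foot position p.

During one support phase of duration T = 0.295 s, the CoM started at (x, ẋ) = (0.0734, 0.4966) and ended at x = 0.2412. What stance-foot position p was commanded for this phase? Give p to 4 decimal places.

p = 0.0970

ωT = 4.3434·0.295 = 1.281303; cosh(ωT) = 1.939502, sinh(ωT) = 1.661827
x(T) = p + (x₀−p)·cosh(ωT) + (ẋ₀/ω)·sinh(ωT) ⇒ p·(1 − cosh) = x(T) − x₀·cosh − (ẋ₀/ω)·sinh
numerator   = 0.2412 − (0.0734)·1.939502 − (0.4966/4.3434)·1.661827 = -0.091163
denominator = 1 − 1.939502 = -0.939502
p = -0.091163 / -0.939502 = 0.0970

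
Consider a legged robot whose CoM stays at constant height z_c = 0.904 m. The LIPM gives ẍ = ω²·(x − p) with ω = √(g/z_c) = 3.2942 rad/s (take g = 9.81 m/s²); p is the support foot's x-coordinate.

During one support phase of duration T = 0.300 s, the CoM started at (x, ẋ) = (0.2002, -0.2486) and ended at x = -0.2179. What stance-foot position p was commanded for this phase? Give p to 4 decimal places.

ωT = 3.2942·0.300 = 0.988260; cosh(ωT) = 1.529390, sinh(ωT) = 1.157166
x(T) = p + (x₀−p)·cosh(ωT) + (ẋ₀/ω)·sinh(ωT) ⇒ p·(1 − cosh) = x(T) − x₀·cosh − (ẋ₀/ω)·sinh
numerator   = -0.2179 − (0.2002)·1.529390 − (-0.2486/3.2942)·1.157166 = -0.436757
denominator = 1 − 1.529390 = -0.529390
p = -0.436757 / -0.529390 = 0.8250

p = 0.8250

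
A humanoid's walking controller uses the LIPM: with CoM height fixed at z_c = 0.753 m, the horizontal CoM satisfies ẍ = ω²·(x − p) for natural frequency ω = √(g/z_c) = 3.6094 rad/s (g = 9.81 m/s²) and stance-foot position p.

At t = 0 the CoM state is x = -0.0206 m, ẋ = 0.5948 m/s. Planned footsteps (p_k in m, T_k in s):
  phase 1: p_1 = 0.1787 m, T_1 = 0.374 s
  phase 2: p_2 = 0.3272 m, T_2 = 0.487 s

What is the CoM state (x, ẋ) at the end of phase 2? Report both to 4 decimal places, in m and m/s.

phase 1: p=0.1787, T=0.374, ωT=1.349916, cosh=2.058181, sinh=1.798919; start (x,ẋ)=(-0.020600, 0.594800) → end (x,ẋ)=(0.064952, -0.069852)
phase 2: p=0.3272, T=0.487, ωT=1.757778, cosh=2.985981, sinh=2.813554; start (x,ẋ)=(0.064952, -0.069852) → end (x,ẋ)=(-0.510319, -2.871771)

x = -0.5103, ẋ = -2.8718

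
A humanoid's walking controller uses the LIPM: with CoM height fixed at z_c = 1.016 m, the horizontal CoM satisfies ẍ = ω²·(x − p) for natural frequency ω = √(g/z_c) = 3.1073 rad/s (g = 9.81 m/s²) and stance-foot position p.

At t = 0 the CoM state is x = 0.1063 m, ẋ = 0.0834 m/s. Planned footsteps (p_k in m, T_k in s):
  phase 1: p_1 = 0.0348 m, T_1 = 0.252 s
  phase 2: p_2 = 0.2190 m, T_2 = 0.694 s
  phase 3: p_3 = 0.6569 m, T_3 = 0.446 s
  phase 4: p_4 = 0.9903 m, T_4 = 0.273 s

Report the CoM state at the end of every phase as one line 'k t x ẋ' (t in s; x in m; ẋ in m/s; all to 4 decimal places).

phase 1: p=0.0348, T=0.252, ωT=0.783040, cosh=1.322564, sinh=0.865549; start (x,ẋ)=(0.106300, 0.083400) → end (x,ẋ)=(0.152595, 0.302603)
phase 2: p=0.2190, T=0.694, ωT=2.156466, cosh=4.378142, sinh=4.262408; start (x,ẋ)=(0.152595, 0.302603) → end (x,ẋ)=(0.343360, 0.445326)
phase 3: p=0.6569, T=0.446, ωT=1.385856, cosh=2.124178, sinh=1.874068; start (x,ẋ)=(0.343360, 0.445326) → end (x,ẋ)=(0.259470, -0.879881)
phase 4: p=0.9903, T=0.273, ωT=0.848293, cosh=1.381901, sinh=0.953756; start (x,ẋ)=(0.259470, -0.879881) → end (x,ẋ)=(-0.289705, -3.381799)

1 0.2520 0.1526 0.3026
2 0.9460 0.3434 0.4453
3 1.3920 0.2595 -0.8799
4 1.6650 -0.2897 -3.3818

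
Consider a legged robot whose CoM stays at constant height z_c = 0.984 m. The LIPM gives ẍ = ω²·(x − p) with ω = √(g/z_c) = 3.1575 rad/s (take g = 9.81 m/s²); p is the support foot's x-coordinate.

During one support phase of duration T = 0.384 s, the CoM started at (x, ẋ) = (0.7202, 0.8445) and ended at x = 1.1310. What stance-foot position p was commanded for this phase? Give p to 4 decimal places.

p = 0.7190

ωT = 3.1575·0.384 = 1.212480; cosh(ωT) = 1.829635, sinh(ωT) = 1.532176
x(T) = p + (x₀−p)·cosh(ωT) + (ẋ₀/ω)·sinh(ωT) ⇒ p·(1 − cosh) = x(T) − x₀·cosh − (ẋ₀/ω)·sinh
numerator   = 1.1310 − (0.7202)·1.829635 − (0.8445/3.1575)·1.532176 = -0.596497
denominator = 1 − 1.829635 = -0.829635
p = -0.596497 / -0.829635 = 0.7190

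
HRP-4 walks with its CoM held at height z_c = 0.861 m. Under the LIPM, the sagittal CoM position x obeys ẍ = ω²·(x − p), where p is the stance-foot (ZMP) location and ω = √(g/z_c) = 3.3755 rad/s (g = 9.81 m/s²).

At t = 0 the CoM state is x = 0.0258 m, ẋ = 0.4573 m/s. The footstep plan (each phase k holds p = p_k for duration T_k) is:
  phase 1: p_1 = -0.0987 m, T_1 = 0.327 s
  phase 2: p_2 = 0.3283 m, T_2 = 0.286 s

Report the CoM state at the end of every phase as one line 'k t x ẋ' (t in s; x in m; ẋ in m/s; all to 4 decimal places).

phase 1: p=-0.0987, T=0.327, ωT=1.103789, cosh=1.673591, sinh=1.341978; start (x,ẋ)=(0.025800, 0.457300) → end (x,ẋ)=(0.291468, 1.329299)
phase 2: p=0.3283, T=0.286, ωT=0.965393, cosh=1.503326, sinh=1.122493; start (x,ẋ)=(0.291468, 1.329299) → end (x,ẋ)=(0.714976, 1.858816)

1 0.3270 0.2915 1.3293
2 0.6130 0.7150 1.8588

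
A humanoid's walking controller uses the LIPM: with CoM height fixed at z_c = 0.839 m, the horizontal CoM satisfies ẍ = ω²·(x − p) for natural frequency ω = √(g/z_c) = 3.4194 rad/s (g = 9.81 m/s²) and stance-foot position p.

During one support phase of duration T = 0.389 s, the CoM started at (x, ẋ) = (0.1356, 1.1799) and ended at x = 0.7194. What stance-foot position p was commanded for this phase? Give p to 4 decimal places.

ωT = 3.4194·0.389 = 1.330147; cosh(ωT) = 2.023018, sinh(ωT) = 1.758580
x(T) = p + (x₀−p)·cosh(ωT) + (ẋ₀/ω)·sinh(ωT) ⇒ p·(1 − cosh) = x(T) − x₀·cosh − (ẋ₀/ω)·sinh
numerator   = 0.7194 − (0.1356)·2.023018 − (1.1799/3.4194)·1.758580 = -0.161738
denominator = 1 − 2.023018 = -1.023018
p = -0.161738 / -1.023018 = 0.1581

p = 0.1581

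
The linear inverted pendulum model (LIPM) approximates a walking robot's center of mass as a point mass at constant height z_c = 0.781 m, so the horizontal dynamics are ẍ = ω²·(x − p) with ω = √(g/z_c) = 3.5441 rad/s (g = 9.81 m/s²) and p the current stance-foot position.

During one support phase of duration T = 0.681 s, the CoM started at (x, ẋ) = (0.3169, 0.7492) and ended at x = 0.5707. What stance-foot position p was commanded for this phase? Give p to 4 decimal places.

ωT = 3.5441·0.681 = 2.413532; cosh(ωT) = 5.631428, sinh(ωT) = 5.541929
x(T) = p + (x₀−p)·cosh(ωT) + (ẋ₀/ω)·sinh(ωT) ⇒ p·(1 − cosh) = x(T) − x₀·cosh − (ẋ₀/ω)·sinh
numerator   = 0.5707 − (0.3169)·5.631428 − (0.7492/3.5441)·5.541929 = -2.385428
denominator = 1 − 5.631428 = -4.631428
p = -2.385428 / -4.631428 = 0.5151

p = 0.5151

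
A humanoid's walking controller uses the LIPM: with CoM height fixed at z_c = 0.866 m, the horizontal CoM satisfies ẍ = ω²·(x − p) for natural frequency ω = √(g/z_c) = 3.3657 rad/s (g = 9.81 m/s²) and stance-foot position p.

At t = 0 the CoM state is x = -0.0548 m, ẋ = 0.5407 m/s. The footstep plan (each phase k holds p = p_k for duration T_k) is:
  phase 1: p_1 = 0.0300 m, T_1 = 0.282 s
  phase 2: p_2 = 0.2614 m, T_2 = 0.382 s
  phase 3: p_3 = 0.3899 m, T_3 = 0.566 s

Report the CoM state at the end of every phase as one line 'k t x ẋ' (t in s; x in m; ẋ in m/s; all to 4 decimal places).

1 0.2820 0.0805 0.4896
2 0.6640 0.1522 -0.0639
3 1.2300 -0.4888 -2.8480

phase 1: p=0.0300, T=0.282, ωT=0.949127, cosh=1.485266, sinh=1.098188; start (x,ẋ)=(-0.054800, 0.540700) → end (x,ẋ)=(0.080473, 0.489648)
phase 2: p=0.2614, T=0.382, ωT=1.285697, cosh=1.946824, sinh=1.670366; start (x,ẋ)=(0.080473, 0.489648) → end (x,ẋ)=(0.152176, -0.063902)
phase 3: p=0.3899, T=0.566, ωT=1.904986, cosh=3.434070, sinh=3.285245; start (x,ẋ)=(0.152176, -0.063902) → end (x,ẋ)=(-0.488836, -2.847996)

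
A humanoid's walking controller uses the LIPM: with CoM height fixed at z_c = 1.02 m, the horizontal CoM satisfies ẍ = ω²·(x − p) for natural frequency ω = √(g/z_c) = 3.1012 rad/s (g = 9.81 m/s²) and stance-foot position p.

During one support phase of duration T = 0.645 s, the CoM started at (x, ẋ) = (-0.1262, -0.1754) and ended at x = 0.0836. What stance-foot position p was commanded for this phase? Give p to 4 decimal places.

ωT = 3.1012·0.645 = 2.000274; cosh(ωT) = 3.763190, sinh(ωT) = 3.627891
x(T) = p + (x₀−p)·cosh(ωT) + (ẋ₀/ω)·sinh(ωT) ⇒ p·(1 − cosh) = x(T) − x₀·cosh − (ẋ₀/ω)·sinh
numerator   = 0.0836 − (-0.1262)·3.763190 − (-0.1754/3.1012)·3.627891 = 0.763704
denominator = 1 − 3.763190 = -2.763190
p = 0.763704 / -2.763190 = -0.2764

p = -0.2764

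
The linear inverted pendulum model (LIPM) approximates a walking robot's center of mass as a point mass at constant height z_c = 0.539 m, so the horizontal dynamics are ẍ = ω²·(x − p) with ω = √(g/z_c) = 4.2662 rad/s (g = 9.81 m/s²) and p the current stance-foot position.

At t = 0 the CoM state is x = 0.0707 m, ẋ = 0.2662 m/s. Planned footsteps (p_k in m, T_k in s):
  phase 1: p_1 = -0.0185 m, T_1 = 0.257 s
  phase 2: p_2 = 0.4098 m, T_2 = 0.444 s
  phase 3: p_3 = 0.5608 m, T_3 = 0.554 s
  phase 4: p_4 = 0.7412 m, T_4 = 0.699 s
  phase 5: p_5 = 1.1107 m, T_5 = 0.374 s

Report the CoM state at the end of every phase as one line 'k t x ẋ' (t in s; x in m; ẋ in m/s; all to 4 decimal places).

phase 1: p=-0.0185, T=0.257, ωT=1.096413, cosh=1.663739, sinh=1.329672; start (x,ẋ)=(0.070700, 0.266200) → end (x,ẋ)=(0.212874, 0.948887)
phase 2: p=0.4098, T=0.444, ωT=1.894193, cosh=3.398810, sinh=3.248370; start (x,ẋ)=(0.212874, 0.948887) → end (x,ẋ)=(0.462986, 0.496043)
phase 3: p=0.5608, T=0.554, ωT=2.363475, cosh=5.360955, sinh=5.266862; start (x,ẋ)=(0.462986, 0.496043) → end (x,ẋ)=(0.648819, 0.461445)
phase 4: p=0.7412, T=0.699, ωT=2.982074, cosh=9.889688, sinh=9.839000; start (x,ẋ)=(0.648819, 0.461445) → end (x,ẋ)=(0.891797, 0.685845)
phase 5: p=1.1107, T=0.374, ωT=1.595559, cosh=2.566939, sinh=2.364144; start (x,ẋ)=(0.891797, 0.685845) → end (x,ẋ)=(0.928856, -0.447312)

1 0.2570 0.2129 0.9489
2 0.7010 0.4630 0.4960
3 1.2550 0.6488 0.4614
4 1.9540 0.8918 0.6858
5 2.3280 0.9289 -0.4473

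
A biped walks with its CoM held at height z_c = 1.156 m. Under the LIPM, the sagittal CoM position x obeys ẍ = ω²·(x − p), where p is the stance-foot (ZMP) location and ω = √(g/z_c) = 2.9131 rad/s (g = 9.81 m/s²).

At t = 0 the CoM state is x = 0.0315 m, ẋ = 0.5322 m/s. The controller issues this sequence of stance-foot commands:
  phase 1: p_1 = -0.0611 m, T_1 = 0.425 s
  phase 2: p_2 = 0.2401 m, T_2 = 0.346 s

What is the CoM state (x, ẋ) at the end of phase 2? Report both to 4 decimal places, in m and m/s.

x = 1.0685, ẋ = 2.7611

phase 1: p=-0.0611, T=0.425, ωT=1.238067, cosh=1.869443, sinh=1.579499; start (x,ẋ)=(0.031500, 0.532200) → end (x,ẋ)=(0.400572, 1.420992)
phase 2: p=0.2401, T=0.346, ωT=1.007933, cosh=1.552452, sinh=1.187479; start (x,ẋ)=(0.400572, 1.420992) → end (x,ẋ)=(1.068470, 2.761134)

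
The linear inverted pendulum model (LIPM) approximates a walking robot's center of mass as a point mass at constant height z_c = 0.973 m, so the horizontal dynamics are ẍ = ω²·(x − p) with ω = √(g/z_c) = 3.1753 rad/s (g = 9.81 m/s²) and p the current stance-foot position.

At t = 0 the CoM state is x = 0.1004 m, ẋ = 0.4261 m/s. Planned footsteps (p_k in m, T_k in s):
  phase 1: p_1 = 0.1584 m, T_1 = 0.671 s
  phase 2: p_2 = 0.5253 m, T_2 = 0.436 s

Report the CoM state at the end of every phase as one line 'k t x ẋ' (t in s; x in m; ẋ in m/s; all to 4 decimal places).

1 0.6710 0.4678 1.0548
2 1.1070 1.0248 1.8959

phase 1: p=0.1584, T=0.671, ωT=2.130626, cosh=4.269451, sinh=4.150688; start (x,ẋ)=(0.100400, 0.426100) → end (x,ẋ)=(0.467761, 1.054792)
phase 2: p=0.5253, T=0.436, ωT=1.384431, cosh=2.121510, sinh=1.871043; start (x,ẋ)=(0.467761, 1.054792) → end (x,ẋ)=(1.024766, 1.895905)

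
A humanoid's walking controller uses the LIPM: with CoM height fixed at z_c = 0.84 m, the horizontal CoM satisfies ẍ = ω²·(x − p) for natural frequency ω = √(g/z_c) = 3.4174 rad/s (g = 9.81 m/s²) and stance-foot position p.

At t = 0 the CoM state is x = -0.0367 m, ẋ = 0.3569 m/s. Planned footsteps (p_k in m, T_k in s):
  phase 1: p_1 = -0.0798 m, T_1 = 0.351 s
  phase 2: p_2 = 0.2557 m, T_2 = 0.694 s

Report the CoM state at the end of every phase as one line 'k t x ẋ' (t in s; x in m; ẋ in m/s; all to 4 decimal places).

1 0.3510 0.1558 0.8682
2 1.0450 1.0648 2.8778

phase 1: p=-0.0798, T=0.351, ωT=1.199507, cosh=1.809912, sinh=1.508570; start (x,ẋ)=(-0.036700, 0.356900) → end (x,ẋ)=(0.155756, 0.868155)
phase 2: p=0.2557, T=0.694, ωT=2.371676, cosh=5.404328, sinh=5.311004; start (x,ẋ)=(0.155756, 0.868155) → end (x,ẋ)=(1.064777, 2.877834)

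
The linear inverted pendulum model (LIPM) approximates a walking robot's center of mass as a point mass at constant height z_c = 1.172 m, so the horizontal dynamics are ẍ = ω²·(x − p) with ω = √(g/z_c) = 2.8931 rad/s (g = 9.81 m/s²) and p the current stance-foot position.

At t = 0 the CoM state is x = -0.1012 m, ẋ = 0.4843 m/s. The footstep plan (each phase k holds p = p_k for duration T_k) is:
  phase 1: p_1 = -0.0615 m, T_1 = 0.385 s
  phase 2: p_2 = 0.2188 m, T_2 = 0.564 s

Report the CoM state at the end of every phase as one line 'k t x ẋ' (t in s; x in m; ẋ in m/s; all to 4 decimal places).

1 0.3850 0.0990 0.6610
2 0.9490 0.4625 0.9023

phase 1: p=-0.0615, T=0.385, ωT=1.113843, cosh=1.687169, sinh=1.358874; start (x,ẋ)=(-0.101200, 0.484300) → end (x,ẋ)=(0.098993, 0.661021)
phase 2: p=0.2188, T=0.564, ωT=1.631708, cosh=2.654098, sinh=2.458503; start (x,ẋ)=(0.098993, 0.661021) → end (x,ẋ)=(0.462543, 0.902261)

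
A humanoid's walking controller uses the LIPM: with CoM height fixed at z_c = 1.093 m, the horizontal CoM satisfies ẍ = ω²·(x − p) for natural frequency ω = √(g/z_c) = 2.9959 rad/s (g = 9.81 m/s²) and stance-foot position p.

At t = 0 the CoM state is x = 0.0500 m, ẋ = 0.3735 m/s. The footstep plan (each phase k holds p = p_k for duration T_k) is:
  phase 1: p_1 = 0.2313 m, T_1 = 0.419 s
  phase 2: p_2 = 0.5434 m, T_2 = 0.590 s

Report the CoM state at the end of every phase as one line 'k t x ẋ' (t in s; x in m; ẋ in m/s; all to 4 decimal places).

phase 1: p=0.2313, T=0.419, ωT=1.255282, cosh=1.896912, sinh=1.611916; start (x,ẋ)=(0.050000, 0.373500) → end (x,ẋ)=(0.088348, -0.167027)
phase 2: p=0.5434, T=0.590, ωT=1.767581, cosh=3.013707, sinh=2.842962; start (x,ẋ)=(0.088348, -0.167027) → end (x,ẋ)=(-0.986493, -4.379150)

1 0.4190 0.0883 -0.1670
2 1.0090 -0.9865 -4.3792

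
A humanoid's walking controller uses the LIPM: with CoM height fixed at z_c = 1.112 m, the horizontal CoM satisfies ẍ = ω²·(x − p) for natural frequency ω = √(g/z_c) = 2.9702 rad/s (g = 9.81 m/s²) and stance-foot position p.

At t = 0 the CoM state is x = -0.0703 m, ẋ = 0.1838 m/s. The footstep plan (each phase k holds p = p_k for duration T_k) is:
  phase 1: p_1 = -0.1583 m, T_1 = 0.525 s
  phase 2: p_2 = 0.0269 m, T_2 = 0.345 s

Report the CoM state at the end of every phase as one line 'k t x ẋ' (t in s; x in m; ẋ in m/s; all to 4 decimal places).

1 0.5250 0.2008 1.0504
2 0.8700 0.7297 2.2790

phase 1: p=-0.1583, T=0.525, ωT=1.559355, cosh=2.483012, sinh=2.272741; start (x,ẋ)=(-0.070300, 0.183800) → end (x,ẋ)=(0.200845, 1.050421)
phase 2: p=0.0269, T=0.345, ωT=1.024719, cosh=1.572605, sinh=1.213708; start (x,ẋ)=(0.200845, 1.050421) → end (x,ẋ)=(0.729679, 2.278962)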